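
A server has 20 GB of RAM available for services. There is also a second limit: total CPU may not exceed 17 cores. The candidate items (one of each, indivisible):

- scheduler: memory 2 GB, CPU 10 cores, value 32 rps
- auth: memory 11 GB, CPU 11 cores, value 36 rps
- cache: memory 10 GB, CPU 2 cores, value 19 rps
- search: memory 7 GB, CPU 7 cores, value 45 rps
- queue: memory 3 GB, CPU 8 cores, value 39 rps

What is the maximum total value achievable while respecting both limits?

103 rps

Feasible sets respecting both limits:
- cache+search+queue: memory 20, CPU 17, value 103
- search+queue: memory 10, CPU 15, value 84
- scheduler+search: memory 9, CPU 17, value 77
Best: 103 rps.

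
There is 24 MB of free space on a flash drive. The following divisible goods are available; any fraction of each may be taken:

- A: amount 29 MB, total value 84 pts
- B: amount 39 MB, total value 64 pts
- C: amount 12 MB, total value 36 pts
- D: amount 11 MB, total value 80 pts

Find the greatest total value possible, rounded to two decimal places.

118.90

Take in order of value per unit:
- D (80/11 per unit): all 11 → value 80, running total 80.00
- C (36/12 per unit): all 12 → value 36, running total 116.00
- A (84/29 per unit): 1 of 29 → value 1×84/29 = 2.8966, running total 118.90
Total 118.90.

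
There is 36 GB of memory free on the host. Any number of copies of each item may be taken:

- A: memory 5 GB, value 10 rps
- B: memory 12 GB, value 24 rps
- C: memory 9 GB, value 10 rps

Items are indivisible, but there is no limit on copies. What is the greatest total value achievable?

Best value-per-unit is A at 10/5; filling with it alone gives 7×10 = 70.
Optimal mix: 3×B → memory 36, value 72.

72 rps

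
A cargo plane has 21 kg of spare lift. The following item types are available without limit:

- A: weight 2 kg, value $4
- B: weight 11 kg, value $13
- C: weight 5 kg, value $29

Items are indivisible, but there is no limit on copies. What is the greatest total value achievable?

Best value-per-unit is C at 29/5, and filling with it alone uses weight 4×5=20. No mix of the others beats 4×29 = 116.

$116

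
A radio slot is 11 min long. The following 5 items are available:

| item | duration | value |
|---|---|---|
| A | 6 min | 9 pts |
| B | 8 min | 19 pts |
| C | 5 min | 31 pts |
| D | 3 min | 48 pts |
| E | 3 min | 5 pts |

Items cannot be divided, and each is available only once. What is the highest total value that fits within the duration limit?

84 pts

This is a 0/1 knapsack; check combinations near the capacity.
- C+D+E: duration 5+3+3=11, value 31+48+5=84
- C+D: duration 5+3=8, value 31+48=79
- B+D: duration 8+3=11, value 19+48=67
Best: 84 pts.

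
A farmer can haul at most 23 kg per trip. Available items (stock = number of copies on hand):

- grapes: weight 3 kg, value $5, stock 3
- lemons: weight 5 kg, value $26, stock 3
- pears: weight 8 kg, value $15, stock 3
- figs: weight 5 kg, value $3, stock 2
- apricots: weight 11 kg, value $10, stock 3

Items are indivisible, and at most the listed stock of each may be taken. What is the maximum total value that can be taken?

$93

Best selections within weight 23 and stock limits:
- 3×lemons + 1×pears: weight 23, value 93
- 2×grapes + 3×lemons: weight 21, value 88
Best: $93.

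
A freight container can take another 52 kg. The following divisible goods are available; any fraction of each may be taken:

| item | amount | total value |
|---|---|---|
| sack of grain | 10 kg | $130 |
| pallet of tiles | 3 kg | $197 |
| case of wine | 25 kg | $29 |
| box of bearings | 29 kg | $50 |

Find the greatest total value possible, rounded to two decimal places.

388.60

Take in order of value per unit:
- pallet of tiles (197/3 per unit): all 3 → value 197, running total 197.00
- sack of grain (130/10 per unit): all 10 → value 130, running total 327.00
- box of bearings (50/29 per unit): all 29 → value 50, running total 377.00
- case of wine (29/25 per unit): 10 of 25 → value 10×29/25 = 11.6000, running total 388.60
Total 388.60.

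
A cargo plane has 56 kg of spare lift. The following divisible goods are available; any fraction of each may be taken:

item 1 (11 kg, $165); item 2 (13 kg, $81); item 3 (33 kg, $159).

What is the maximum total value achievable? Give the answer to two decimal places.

Take in order of value per unit:
- item 1 (165/11 per unit): all 11 → value 165, running total 165.00
- item 2 (81/13 per unit): all 13 → value 81, running total 246.00
- item 3 (159/33 per unit): 32 of 33 → value 32×159/33 = 154.1818, running total 400.18
Total 400.18.

400.18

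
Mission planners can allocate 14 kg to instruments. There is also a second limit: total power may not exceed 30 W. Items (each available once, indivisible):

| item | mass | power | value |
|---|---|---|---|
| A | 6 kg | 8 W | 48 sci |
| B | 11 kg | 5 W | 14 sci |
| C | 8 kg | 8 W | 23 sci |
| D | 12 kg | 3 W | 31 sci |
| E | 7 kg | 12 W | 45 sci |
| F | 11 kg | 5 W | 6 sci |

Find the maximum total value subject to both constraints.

Feasible sets respecting both limits:
- A+E: mass 13, power 20, value 93
- A+C: mass 14, power 16, value 71
- A: mass 6, power 8, value 48
- E: mass 7, power 12, value 45
Best: 93 sci.

93 sci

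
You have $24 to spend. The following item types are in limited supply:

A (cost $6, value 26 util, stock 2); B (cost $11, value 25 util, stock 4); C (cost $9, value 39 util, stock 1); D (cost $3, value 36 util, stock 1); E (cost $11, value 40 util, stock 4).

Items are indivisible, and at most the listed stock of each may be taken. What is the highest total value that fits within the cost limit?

Top feasible selections:
- 2×A + 1×C + 1×D: cost 24, value 127
- 1×C + 1×D + 1×E: cost 23, value 115
Best: 127 util.

127 util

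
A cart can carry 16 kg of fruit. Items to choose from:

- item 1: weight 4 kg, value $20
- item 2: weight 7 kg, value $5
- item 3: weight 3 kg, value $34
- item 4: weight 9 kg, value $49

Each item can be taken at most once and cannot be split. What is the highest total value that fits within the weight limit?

$103

Check high-value combinations within 16 kg:
- item 1+item 3+item 4: weight 4+3+9=16, value 20+34+49=103
- item 3+item 4: weight 3+9=12, value 34+49=83
- item 1+item 4: weight 4+9=13, value 20+49=69
Best: $103.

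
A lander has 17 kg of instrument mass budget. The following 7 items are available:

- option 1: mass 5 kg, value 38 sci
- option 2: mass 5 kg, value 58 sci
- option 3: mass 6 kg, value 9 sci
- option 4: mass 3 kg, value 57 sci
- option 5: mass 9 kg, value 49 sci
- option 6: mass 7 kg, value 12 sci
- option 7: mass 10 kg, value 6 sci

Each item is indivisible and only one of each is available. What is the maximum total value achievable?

164 sci

Check high-value combinations within 17 kg:
- option 2+option 4+option 5: mass 5+3+9=17, value 58+57+49=164
- option 1+option 2+option 4: mass 5+5+3=13, value 38+58+57=153
- option 1+option 4+option 5: mass 5+3+9=17, value 38+57+49=144
- option 2+option 4+option 6: mass 5+3+7=15, value 58+57+12=127
Best: 164 sci.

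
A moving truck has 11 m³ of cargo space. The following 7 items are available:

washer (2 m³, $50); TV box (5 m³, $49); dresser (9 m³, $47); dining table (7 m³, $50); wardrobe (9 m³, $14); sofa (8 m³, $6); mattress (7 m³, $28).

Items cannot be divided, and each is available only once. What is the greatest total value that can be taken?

$100

Check high-value combinations within 11 m³:
- washer+dining table: volume 2+7=9, value 50+50=100
- washer+TV box: volume 2+5=7, value 50+49=99
- washer+dresser: volume 2+9=11, value 50+47=97
- washer+mattress: volume 2+7=9, value 50+28=78
- washer+wardrobe: volume 2+9=11, value 50+14=64
Best: $100.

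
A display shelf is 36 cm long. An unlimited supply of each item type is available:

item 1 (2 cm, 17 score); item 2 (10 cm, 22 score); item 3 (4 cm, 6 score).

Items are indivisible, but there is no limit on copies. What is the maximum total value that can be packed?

306 score

Best value-per-unit is item 1 at 17/2, and filling with it alone uses length 18×2=36. No mix of the others beats 18×17 = 306.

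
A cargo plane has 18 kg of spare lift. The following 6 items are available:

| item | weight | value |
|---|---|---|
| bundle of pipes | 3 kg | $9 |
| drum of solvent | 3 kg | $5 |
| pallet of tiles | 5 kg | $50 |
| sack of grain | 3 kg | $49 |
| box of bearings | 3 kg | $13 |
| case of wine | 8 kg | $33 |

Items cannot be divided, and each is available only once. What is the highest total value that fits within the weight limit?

$132

Check high-value combinations within 18 kg:
- pallet of tiles+sack of grain+case of wine: weight 5+3+8=16, value 50+49+33=132
- bundle of pipes+drum of solvent+pallet of tiles+sack of grain+box of bearings: weight 3+3+5+3+3=17, value 9+5+50+49+13=126
- bundle of pipes+pallet of tiles+sack of grain+box of bearings: weight 3+5+3+3=14, value 9+50+49+13=121
- drum of solvent+pallet of tiles+sack of grain+box of bearings: weight 3+5+3+3=14, value 5+50+49+13=117
- bundle of pipes+drum of solvent+pallet of tiles+sack of grain: weight 3+3+5+3=14, value 9+5+50+49=113
Best: $132.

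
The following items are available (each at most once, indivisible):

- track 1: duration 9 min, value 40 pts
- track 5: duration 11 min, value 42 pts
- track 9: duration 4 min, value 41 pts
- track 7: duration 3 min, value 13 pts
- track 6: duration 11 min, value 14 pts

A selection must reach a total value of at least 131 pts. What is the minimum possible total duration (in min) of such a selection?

Subsets with value ≥ 131, sorted by total duration:
- track 1+track 5+track 9+track 7: duration 27, value 136
- track 1+track 5+track 9+track 6: duration 35, value 137
- track 1+track 5+track 9+track 7+track 6: duration 38, value 150
Minimum duration: 27 min.

27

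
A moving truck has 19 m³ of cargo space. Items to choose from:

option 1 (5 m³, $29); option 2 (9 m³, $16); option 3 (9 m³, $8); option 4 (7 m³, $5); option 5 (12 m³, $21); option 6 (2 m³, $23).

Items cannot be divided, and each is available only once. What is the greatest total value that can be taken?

$73

Check high-value combinations within 19 m³:
- option 1+option 5+option 6: volume 5+12+2=19, value 29+21+23=73
- option 1+option 2+option 6: volume 5+9+2=16, value 29+16+23=68
- option 1+option 3+option 6: volume 5+9+2=16, value 29+8+23=60
- option 1+option 4+option 6: volume 5+7+2=14, value 29+5+23=57
- option 1+option 6: volume 5+2=7, value 29+23=52
Best: $73.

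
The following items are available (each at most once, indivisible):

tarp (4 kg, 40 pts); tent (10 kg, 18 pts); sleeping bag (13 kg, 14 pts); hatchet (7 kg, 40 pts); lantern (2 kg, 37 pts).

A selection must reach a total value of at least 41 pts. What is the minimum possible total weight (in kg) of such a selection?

Subsets with value ≥ 41, sorted by total weight:
- tarp+lantern: weight 6, value 77
- hatchet+lantern: weight 9, value 77
Minimum weight: 6 kg.

6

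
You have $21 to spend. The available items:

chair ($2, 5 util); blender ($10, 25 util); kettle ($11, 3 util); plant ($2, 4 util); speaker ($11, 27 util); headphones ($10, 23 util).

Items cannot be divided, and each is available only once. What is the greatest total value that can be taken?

52 util

This is a 0/1 knapsack; check combinations near the capacity.
- blender+speaker: cost 10+11=21, value 25+27=52
- speaker+headphones: cost 11+10=21, value 27+23=50
- blender+headphones: cost 10+10=20, value 25+23=48
- chair+plant+speaker: cost 2+2+11=15, value 5+4+27=36
- chair+blender+plant: cost 2+10+2=14, value 5+25+4=34
Best: 52 util.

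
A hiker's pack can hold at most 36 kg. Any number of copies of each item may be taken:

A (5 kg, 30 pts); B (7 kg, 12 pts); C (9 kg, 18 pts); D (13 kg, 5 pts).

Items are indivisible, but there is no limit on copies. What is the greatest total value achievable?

210 pts

Best value-per-unit is A at 30/5, and filling with it alone uses weight 7×5=35. No mix of the others beats 7×30 = 210.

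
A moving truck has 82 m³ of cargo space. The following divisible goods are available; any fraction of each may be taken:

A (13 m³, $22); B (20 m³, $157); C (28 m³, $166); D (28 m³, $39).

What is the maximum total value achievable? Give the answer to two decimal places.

374.25

Take in order of value per unit:
- B (157/20 per unit): all 20 → value 157, running total 157.00
- C (166/28 per unit): all 28 → value 166, running total 323.00
- A (22/13 per unit): all 13 → value 22, running total 345.00
- D (39/28 per unit): 21 of 28 → value 21×39/28 = 29.2500, running total 374.25
Total 374.25.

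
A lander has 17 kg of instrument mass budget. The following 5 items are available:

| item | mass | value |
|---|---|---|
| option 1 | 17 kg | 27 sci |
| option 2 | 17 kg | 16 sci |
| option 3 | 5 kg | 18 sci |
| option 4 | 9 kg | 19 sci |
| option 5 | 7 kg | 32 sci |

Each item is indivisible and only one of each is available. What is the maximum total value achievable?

51 sci

This is a 0/1 knapsack; check combinations near the capacity.
- option 4+option 5: mass 9+7=16, value 19+32=51
- option 3+option 5: mass 5+7=12, value 18+32=50
- option 3+option 4: mass 5+9=14, value 18+19=37
Best: 51 sci.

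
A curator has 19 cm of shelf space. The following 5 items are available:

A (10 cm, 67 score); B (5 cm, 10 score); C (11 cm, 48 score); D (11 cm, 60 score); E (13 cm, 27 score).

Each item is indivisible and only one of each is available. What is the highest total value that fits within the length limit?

77 score

This is a 0/1 knapsack; check combinations near the capacity.
- A+B: length 10+5=15, value 67+10=77
- B+D: length 5+11=16, value 10+60=70
- A: length 10, value 67
- D: length 11, value 60
- B+C: length 5+11=16, value 10+48=58
Best: 77 score.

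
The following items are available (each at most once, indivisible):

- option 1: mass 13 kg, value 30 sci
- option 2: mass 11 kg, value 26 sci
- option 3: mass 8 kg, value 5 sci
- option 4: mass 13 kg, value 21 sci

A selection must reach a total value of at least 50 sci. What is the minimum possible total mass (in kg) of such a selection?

24

Subsets with value ≥ 50, sorted by total mass:
- option 1+option 2: mass 24, value 56
- option 1+option 4: mass 26, value 51
Minimum mass: 24 kg.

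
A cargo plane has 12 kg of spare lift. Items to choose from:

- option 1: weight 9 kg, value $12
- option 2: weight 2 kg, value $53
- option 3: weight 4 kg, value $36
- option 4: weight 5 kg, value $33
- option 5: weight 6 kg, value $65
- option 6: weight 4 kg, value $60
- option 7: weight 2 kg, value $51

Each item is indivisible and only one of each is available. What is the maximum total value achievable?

Check high-value combinations within 12 kg:
- option 2+option 3+option 6+option 7: weight 2+4+4+2=12, value 53+36+60+51=200
- option 2+option 5+option 6: weight 2+6+4=12, value 53+65+60=178
- option 5+option 6+option 7: weight 6+4+2=12, value 65+60+51=176
- option 2+option 5+option 7: weight 2+6+2=10, value 53+65+51=169
Best: $200.

$200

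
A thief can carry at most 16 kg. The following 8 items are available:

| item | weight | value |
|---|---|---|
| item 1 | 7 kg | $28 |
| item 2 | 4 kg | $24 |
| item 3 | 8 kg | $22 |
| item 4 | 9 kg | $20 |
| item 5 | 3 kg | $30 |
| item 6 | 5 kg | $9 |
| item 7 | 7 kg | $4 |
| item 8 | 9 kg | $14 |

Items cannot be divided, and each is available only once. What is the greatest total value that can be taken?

$82

Check high-value combinations within 16 kg:
- item 1+item 2+item 5: weight 7+4+3=14, value 28+24+30=82
- item 2+item 3+item 5: weight 4+8+3=15, value 24+22+30=76
- item 2+item 4+item 5: weight 4+9+3=16, value 24+20+30=74
Best: $82.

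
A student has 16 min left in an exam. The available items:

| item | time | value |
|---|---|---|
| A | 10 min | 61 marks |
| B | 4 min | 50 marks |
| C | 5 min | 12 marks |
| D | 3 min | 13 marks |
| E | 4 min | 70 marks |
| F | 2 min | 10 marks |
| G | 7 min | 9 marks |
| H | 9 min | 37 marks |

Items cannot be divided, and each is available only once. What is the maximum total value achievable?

145 marks

Check high-value combinations within 16 min:
- B+C+D+E: time 4+5+3+4=16, value 50+12+13+70=145
- B+D+E+F: time 4+3+4+2=13, value 50+13+70+10=143
- B+C+E+F: time 4+5+4+2=15, value 50+12+70+10=142
- A+E+F: time 10+4+2=16, value 61+70+10=141
Best: 145 marks.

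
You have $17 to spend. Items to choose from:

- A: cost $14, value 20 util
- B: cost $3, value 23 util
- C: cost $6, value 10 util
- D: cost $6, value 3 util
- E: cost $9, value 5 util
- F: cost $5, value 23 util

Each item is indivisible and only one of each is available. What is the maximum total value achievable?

56 util

Check high-value combinations within $17:
- B+C+F: cost 3+6+5=14, value 23+10+23=56
- B+E+F: cost 3+9+5=17, value 23+5+23=51
- B+D+F: cost 3+6+5=14, value 23+3+23=49
Best: 56 util.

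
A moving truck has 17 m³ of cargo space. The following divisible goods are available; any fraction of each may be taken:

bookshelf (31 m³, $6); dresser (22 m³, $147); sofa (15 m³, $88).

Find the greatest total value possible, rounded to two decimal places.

113.59

Take in order of value per unit:
- dresser (147/22 per unit): 17 of 22 → value 17×147/22 = 113.5909, running total 113.59
Total 113.59.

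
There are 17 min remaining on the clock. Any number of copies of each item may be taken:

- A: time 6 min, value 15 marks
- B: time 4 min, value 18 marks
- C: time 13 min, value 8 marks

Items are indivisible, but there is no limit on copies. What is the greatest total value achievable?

72 marks

Best value-per-unit is B at 18/4, and filling with it alone uses time 4×4=16. No mix of the others beats 4×18 = 72.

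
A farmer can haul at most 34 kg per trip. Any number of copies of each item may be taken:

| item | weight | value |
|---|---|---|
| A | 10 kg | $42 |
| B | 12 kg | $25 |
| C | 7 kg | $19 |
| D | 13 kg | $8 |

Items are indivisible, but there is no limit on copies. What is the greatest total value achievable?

Best value-per-unit is A at 42/10, and filling with it alone uses weight 3×10=30. No mix of the others beats 3×42 = 126.

$126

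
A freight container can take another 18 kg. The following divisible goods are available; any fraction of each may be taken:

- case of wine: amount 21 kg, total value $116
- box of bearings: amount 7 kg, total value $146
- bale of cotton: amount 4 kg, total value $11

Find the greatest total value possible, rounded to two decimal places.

Take in order of value per unit:
- box of bearings (146/7 per unit): all 7 → value 146, running total 146.00
- case of wine (116/21 per unit): 11 of 21 → value 11×116/21 = 60.7619, running total 206.76
Total 206.76.

206.76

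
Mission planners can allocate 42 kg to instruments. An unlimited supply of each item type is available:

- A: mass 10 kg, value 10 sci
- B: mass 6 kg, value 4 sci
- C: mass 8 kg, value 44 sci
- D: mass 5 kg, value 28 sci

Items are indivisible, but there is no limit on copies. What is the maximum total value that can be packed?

Best value-per-unit is D at 28/5; filling with it alone gives 8×28 = 224.
Optimal mix: 4×C + 2×D → mass 42, value 232.

232 sci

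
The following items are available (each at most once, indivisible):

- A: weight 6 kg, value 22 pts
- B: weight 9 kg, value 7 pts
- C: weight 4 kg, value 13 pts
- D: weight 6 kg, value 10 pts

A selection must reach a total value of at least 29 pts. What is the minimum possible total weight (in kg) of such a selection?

10

Subsets with value ≥ 29, sorted by total weight:
- A+C: weight 10, value 35
- A+D: weight 12, value 32
Minimum weight: 10 kg.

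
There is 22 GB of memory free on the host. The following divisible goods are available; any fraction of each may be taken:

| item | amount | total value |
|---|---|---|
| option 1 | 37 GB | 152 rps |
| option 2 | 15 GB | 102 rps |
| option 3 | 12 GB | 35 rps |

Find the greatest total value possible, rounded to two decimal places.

Take in order of value per unit:
- option 2 (102/15 per unit): all 15 → value 102, running total 102.00
- option 1 (152/37 per unit): 7 of 37 → value 7×152/37 = 28.7568, running total 130.76
Total 130.76.

130.76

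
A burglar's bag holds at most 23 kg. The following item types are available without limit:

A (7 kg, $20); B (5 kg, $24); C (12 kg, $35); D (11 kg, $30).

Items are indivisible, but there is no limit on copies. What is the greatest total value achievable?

$96

Best value-per-unit is B at 24/5, and filling with it alone uses weight 4×5=20. No mix of the others beats 4×24 = 96.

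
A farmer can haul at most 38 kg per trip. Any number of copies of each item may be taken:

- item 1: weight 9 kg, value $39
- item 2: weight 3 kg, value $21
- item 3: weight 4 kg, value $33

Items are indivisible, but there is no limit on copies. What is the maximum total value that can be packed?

$306

Best value-per-unit is item 3 at 33/4; filling with it alone gives 9×33 = 297.
Optimal mix: 2×item 2 + 8×item 3 → weight 38, value 306.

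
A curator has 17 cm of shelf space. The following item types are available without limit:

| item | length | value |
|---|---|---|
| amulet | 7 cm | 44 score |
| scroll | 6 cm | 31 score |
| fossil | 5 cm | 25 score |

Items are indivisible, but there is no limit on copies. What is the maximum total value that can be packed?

Best value-per-unit is amulet at 44/7; filling with it alone gives 2×44 = 88.
Optimal mix: 1×amulet + 2×fossil → length 17, value 94.

94 score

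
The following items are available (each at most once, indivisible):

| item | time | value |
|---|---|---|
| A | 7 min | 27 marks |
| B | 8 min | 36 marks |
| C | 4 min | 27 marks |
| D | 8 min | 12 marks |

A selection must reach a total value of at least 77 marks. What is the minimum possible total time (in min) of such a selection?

Subsets with value ≥ 77, sorted by total time:
- A+B+C: time 19, value 90
- A+B+C+D: time 27, value 102
Minimum time: 19 min.

19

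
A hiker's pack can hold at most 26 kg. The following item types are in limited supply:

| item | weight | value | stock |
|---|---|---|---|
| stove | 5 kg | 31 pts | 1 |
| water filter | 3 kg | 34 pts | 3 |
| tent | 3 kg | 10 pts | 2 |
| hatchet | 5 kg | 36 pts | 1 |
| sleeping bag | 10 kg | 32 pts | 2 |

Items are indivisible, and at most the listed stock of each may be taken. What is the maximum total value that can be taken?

189 pts

Best selections within weight 26 and stock limits:
- 1×stove + 3×water filter + 2×tent + 1×hatchet: weight 25, value 189
- 1×stove + 3×water filter + 1×tent + 1×hatchet: weight 22, value 179
- 3×water filter + 1×hatchet + 1×sleeping bag: weight 24, value 170
- 1×stove + 3×water filter + 1×hatchet: weight 19, value 169
Best: 189 pts.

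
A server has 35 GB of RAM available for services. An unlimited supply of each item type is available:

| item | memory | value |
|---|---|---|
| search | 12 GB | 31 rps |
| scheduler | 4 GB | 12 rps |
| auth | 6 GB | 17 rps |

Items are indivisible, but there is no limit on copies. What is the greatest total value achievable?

Best value-per-unit is scheduler at 12/4; filling with it alone gives 8×12 = 96.
Optimal mix: 7×scheduler + 1×auth → memory 34, value 101.

101 rps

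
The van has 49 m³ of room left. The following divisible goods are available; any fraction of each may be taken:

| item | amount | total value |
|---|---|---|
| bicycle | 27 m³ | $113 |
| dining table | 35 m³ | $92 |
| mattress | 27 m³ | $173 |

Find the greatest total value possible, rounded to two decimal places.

265.07

Take in order of value per unit:
- mattress (173/27 per unit): all 27 → value 173, running total 173.00
- bicycle (113/27 per unit): 22 of 27 → value 22×113/27 = 92.0741, running total 265.07
Total 265.07.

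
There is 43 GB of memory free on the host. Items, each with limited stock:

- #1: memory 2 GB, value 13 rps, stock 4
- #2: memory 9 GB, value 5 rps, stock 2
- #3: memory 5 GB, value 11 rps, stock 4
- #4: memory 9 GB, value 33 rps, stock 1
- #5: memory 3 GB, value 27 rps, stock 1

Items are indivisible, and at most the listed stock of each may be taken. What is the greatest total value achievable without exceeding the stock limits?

156 rps

Best selections within memory 43 and stock limits:
- 4×#1 + 4×#3 + 1×#4 + 1×#5: memory 40, value 156
- 4×#1 + 3×#3 + 1×#4 + 1×#5: memory 35, value 145
Best: 156 rps.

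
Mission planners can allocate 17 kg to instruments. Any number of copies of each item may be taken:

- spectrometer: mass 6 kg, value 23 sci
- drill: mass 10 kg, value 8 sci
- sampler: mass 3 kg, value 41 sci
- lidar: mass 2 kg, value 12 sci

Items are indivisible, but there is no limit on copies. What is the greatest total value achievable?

217 sci

Best value-per-unit is sampler at 41/3; filling with it alone gives 5×41 = 205.
Optimal mix: 5×sampler + 1×lidar → mass 17, value 217.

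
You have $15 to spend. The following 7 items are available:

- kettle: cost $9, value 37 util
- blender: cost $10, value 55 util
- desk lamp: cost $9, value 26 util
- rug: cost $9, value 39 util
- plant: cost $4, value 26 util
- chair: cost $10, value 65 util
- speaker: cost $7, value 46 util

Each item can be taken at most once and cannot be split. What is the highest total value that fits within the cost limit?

91 util

Check high-value combinations within $15:
- plant+chair: cost 4+10=14, value 26+65=91
- blender+plant: cost 10+4=14, value 55+26=81
- plant+speaker: cost 4+7=11, value 26+46=72
- chair: cost 10, value 65
- rug+plant: cost 9+4=13, value 39+26=65
Best: 91 util.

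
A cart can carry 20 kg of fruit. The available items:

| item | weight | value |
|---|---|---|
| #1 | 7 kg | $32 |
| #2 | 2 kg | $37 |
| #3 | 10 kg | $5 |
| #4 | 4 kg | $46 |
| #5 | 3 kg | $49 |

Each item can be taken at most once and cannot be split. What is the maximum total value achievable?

$164

Check high-value combinations within 20 kg:
- #1+#2+#4+#5: weight 7+2+4+3=16, value 32+37+46+49=164
- #2+#3+#4+#5: weight 2+10+4+3=19, value 37+5+46+49=137
- #2+#4+#5: weight 2+4+3=9, value 37+46+49=132
Best: $164.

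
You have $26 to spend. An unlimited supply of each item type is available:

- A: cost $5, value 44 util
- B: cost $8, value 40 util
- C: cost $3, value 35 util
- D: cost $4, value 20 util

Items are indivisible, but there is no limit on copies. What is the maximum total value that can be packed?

Best value-per-unit is C at 35/3; filling with it alone gives 8×35 = 280.
Optimal mix: 1×A + 7×C → cost 26, value 289.

289 util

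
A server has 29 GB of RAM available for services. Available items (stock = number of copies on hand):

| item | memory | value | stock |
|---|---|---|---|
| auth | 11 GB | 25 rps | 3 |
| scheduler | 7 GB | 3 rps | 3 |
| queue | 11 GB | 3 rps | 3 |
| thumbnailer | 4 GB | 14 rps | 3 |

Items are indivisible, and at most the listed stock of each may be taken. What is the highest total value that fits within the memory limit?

67 rps

Top feasible selections:
- 1×auth + 3×thumbnailer: memory 23, value 67
- 2×auth + 1×thumbnailer: memory 26, value 64
- 1×auth + 1×scheduler + 2×thumbnailer: memory 26, value 56
Best: 67 rps.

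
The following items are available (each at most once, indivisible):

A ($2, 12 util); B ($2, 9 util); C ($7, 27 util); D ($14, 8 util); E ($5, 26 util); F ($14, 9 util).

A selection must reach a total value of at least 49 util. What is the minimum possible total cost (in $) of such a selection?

Subsets with value ≥ 49, sorted by total cost:
- C+E: cost 12, value 53
- A+C+E: cost 14, value 65
Minimum cost: 12 $.

12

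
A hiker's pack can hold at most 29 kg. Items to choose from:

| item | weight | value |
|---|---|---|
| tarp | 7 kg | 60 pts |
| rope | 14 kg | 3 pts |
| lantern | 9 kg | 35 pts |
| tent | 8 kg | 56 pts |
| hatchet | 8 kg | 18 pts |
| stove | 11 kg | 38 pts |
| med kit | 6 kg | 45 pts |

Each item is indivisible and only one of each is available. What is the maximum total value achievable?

179 pts

Check high-value combinations within 29 kg:
- tarp+tent+hatchet+med kit: weight 7+8+8+6=29, value 60+56+18+45=179
- tarp+tent+med kit: weight 7+8+6=21, value 60+56+45=161
- tarp+tent+stove: weight 7+8+11=26, value 60+56+38=154
- tarp+lantern+tent: weight 7+9+8=24, value 60+35+56=151
Best: 179 pts.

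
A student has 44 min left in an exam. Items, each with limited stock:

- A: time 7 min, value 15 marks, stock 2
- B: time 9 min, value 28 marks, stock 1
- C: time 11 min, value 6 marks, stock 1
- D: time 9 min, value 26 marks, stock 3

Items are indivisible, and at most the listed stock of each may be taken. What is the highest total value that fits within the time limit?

121 marks

Top feasible selections:
- 1×A + 1×B + 3×D: time 43, value 121
- 2×A + 1×B + 2×D: time 41, value 110
- 2×A + 3×D: time 41, value 108
Best: 121 marks.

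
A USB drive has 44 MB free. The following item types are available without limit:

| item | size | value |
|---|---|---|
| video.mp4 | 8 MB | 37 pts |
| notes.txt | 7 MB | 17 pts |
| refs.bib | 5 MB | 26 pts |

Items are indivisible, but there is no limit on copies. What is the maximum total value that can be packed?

219 pts

Best value-per-unit is refs.bib at 26/5; filling with it alone gives 8×26 = 208.
Optimal mix: 1×video.mp4 + 7×refs.bib → size 43, value 219.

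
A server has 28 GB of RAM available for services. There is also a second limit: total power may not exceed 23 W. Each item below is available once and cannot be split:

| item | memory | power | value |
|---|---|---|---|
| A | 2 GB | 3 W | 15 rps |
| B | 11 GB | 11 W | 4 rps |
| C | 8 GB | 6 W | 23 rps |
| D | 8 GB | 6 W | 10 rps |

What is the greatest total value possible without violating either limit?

48 rps

Feasible sets respecting both limits:
- A+C+D: memory 18, power 15, value 48
- A+B+C: memory 21, power 20, value 42
- A+C: memory 10, power 9, value 38
Best: 48 rps.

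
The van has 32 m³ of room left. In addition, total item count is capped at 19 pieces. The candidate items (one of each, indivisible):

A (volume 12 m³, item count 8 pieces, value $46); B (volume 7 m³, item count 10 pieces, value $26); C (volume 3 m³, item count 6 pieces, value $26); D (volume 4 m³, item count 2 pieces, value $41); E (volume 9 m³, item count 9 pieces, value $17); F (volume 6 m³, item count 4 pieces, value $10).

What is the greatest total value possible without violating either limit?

Feasible sets respecting both limits:
- A+C+D: volume 19, item count 16, value 113
- A+D+E: volume 25, item count 19, value 104
- A+D+F: volume 22, item count 14, value 97
- B+C+D: volume 14, item count 18, value 93
Best: $113.

$113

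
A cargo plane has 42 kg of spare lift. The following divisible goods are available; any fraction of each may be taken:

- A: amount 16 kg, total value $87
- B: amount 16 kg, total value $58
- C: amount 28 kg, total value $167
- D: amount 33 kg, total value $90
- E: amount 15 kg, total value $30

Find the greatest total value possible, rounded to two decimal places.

243.13

Take in order of value per unit:
- C (167/28 per unit): all 28 → value 167, running total 167.00
- A (87/16 per unit): 14 of 16 → value 14×87/16 = 76.1250, running total 243.13
Total 243.13.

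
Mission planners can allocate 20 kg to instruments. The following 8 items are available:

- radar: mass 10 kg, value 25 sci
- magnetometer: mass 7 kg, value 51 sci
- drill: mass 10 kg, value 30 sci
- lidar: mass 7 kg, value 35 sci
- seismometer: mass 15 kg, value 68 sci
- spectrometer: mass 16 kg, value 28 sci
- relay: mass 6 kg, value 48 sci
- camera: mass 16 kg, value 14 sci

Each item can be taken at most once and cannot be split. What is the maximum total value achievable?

Check high-value combinations within 20 kg:
- magnetometer+lidar+relay: mass 7+7+6=20, value 51+35+48=134
- magnetometer+relay: mass 7+6=13, value 51+48=99
- magnetometer+lidar: mass 7+7=14, value 51+35=86
- lidar+relay: mass 7+6=13, value 35+48=83
- magnetometer+drill: mass 7+10=17, value 51+30=81
Best: 134 sci.

134 sci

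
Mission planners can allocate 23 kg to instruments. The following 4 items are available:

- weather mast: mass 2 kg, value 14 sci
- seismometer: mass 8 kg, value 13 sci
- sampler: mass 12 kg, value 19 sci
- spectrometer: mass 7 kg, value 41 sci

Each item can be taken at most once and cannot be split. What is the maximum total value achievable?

Check high-value combinations within 23 kg:
- weather mast+sampler+spectrometer: mass 2+12+7=21, value 14+19+41=74
- weather mast+seismometer+spectrometer: mass 2+8+7=17, value 14+13+41=68
- sampler+spectrometer: mass 12+7=19, value 19+41=60
Best: 74 sci.

74 sci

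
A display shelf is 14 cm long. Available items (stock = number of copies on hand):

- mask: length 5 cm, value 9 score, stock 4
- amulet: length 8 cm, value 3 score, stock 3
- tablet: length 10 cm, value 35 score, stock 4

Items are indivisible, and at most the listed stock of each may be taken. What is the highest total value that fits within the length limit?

Top feasible selections:
- 1×tablet: length 10, value 35
- 2×mask: length 10, value 18
Best: 35 score.

35 score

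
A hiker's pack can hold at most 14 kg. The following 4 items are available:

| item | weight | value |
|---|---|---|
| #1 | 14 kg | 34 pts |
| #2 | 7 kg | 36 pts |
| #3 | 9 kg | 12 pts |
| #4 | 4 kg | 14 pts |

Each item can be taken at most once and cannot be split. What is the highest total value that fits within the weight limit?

Check high-value combinations within 14 kg:
- #2+#4: weight 7+4=11, value 36+14=50
- #2: weight 7, value 36
- #1: weight 14, value 34
- #3+#4: weight 9+4=13, value 12+14=26
Best: 50 pts.

50 pts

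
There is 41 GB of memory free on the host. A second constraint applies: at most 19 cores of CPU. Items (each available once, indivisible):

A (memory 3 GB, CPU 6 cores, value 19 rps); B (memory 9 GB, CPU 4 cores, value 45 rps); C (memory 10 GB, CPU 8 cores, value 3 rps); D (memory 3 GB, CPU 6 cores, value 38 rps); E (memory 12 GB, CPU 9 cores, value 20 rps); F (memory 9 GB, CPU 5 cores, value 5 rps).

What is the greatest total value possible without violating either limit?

103 rps

Feasible sets respecting both limits:
- B+D+E: memory 24, CPU 19, value 103
- A+B+D: memory 15, CPU 16, value 102
- B+D+F: memory 21, CPU 15, value 88
Best: 103 rps.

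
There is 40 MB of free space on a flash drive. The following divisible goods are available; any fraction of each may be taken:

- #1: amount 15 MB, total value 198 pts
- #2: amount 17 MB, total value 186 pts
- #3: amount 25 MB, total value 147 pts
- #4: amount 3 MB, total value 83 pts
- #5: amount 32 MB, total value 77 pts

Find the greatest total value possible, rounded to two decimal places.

Take in order of value per unit:
- #4 (83/3 per unit): all 3 → value 83, running total 83.00
- #1 (198/15 per unit): all 15 → value 198, running total 281.00
- #2 (186/17 per unit): all 17 → value 186, running total 467.00
- #3 (147/25 per unit): 5 of 25 → value 5×147/25 = 29.4000, running total 496.40
Total 496.40.

496.40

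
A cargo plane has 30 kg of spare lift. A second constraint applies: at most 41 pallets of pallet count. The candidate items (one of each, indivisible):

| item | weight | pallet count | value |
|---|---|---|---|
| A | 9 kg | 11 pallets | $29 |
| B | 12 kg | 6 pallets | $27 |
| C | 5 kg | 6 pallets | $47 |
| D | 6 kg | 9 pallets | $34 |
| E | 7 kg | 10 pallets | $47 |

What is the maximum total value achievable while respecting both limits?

Feasible sets respecting both limits:
- A+C+D+E: weight 27, pallet count 36, value 157
- B+C+D+E: weight 30, pallet count 31, value 155
- C+D+E: weight 18, pallet count 25, value 128
Best: $157.

$157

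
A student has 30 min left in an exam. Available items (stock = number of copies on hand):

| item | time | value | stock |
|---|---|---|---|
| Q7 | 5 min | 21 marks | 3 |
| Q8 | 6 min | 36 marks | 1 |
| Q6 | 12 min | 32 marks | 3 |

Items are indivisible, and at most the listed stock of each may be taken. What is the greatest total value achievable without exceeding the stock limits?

Top feasible selections:
- 2×Q7 + 1×Q8 + 1×Q6: time 28, value 110
- 1×Q8 + 2×Q6: time 30, value 100
Best: 110 marks.

110 marks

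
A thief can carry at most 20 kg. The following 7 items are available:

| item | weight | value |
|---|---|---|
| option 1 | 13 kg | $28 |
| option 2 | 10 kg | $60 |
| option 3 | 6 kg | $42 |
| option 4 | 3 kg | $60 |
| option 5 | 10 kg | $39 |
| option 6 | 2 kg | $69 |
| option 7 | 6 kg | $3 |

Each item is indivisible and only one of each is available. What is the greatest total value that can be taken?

This is a 0/1 knapsack; check combinations near the capacity.
- option 2+option 4+option 6: weight 10+3+2=15, value 60+60+69=189
- option 3+option 4+option 6+option 7: weight 6+3+2+6=17, value 42+60+69+3=174
- option 3+option 4+option 6: weight 6+3+2=11, value 42+60+69=171
- option 2+option 3+option 6: weight 10+6+2=18, value 60+42+69=171
Best: $189.

$189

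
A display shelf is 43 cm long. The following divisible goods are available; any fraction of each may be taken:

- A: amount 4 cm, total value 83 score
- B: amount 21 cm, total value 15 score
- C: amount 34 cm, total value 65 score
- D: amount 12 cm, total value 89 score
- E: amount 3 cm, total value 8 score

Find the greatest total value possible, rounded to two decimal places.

Take in order of value per unit:
- A (83/4 per unit): all 4 → value 83, running total 83.00
- D (89/12 per unit): all 12 → value 89, running total 172.00
- E (8/3 per unit): all 3 → value 8, running total 180.00
- C (65/34 per unit): 24 of 34 → value 24×65/34 = 45.8824, running total 225.88
Total 225.88.

225.88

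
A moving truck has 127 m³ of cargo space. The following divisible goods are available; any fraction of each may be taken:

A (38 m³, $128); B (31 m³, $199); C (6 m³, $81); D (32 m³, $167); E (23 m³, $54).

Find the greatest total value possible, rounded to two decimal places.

621.96

Take in order of value per unit:
- C (81/6 per unit): all 6 → value 81, running total 81.00
- B (199/31 per unit): all 31 → value 199, running total 280.00
- D (167/32 per unit): all 32 → value 167, running total 447.00
- A (128/38 per unit): all 38 → value 128, running total 575.00
- E (54/23 per unit): 20 of 23 → value 20×54/23 = 46.9565, running total 621.96
Total 621.96.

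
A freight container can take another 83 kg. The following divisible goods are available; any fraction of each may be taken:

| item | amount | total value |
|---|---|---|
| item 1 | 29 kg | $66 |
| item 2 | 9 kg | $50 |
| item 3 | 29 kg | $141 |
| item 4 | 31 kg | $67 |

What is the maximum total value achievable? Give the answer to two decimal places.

291.58

Take in order of value per unit:
- item 2 (50/9 per unit): all 9 → value 50, running total 50.00
- item 3 (141/29 per unit): all 29 → value 141, running total 191.00
- item 1 (66/29 per unit): all 29 → value 66, running total 257.00
- item 4 (67/31 per unit): 16 of 31 → value 16×67/31 = 34.5806, running total 291.58
Total 291.58.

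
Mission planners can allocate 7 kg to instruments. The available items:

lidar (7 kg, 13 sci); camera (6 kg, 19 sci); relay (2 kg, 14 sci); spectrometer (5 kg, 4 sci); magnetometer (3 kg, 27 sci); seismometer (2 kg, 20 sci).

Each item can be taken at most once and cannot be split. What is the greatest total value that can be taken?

This is a 0/1 knapsack; check combinations near the capacity.
- relay+magnetometer+seismometer: mass 2+3+2=7, value 14+27+20=61
- magnetometer+seismometer: mass 3+2=5, value 27+20=47
- relay+magnetometer: mass 2+3=5, value 14+27=41
Best: 61 sci.

61 sci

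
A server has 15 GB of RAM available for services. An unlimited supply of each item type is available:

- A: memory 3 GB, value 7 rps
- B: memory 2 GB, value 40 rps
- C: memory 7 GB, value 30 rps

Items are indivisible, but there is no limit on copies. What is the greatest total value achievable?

280 rps

Best value-per-unit is B at 40/2, and filling with it alone uses memory 7×2=14. No mix of the others beats 7×40 = 280.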